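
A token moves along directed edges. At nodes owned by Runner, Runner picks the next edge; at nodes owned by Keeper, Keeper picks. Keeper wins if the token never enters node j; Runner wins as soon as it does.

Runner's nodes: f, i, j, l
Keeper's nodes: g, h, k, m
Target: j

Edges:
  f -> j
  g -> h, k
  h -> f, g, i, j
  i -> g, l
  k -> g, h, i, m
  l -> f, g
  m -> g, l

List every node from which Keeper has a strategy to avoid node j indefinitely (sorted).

A0 = {j}
A1: add {f} — f (Runner) has f→j.
A2: add {l} — l (Runner) has l→f.
A3: add {i} — i (Runner) has i→l.
A4 = A3; e.g. g (Keeper) can still go to h. Fixed point.
Runner's attractor = {f, i, j, l}; Keeper avoids the target exactly from the complement.

g, h, k, m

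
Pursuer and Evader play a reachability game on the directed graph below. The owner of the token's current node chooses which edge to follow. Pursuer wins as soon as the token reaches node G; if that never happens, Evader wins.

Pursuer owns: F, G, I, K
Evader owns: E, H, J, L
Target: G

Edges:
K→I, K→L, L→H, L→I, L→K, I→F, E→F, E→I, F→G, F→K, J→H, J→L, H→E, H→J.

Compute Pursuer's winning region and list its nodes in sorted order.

E, F, G, I, K

A0 = {G}
A1: add {F} — F (Pursuer) has F→G.
A2: add {I} — I (Pursuer) has I→F.
A3: add {E, K} — E (Evader): all of {F, I} already in; K (Pursuer) has K→I.
A4 = A3; e.g. H (Evader) can still go to J. Fixed point.
Pursuer's winning region = {E, F, G, I, K}.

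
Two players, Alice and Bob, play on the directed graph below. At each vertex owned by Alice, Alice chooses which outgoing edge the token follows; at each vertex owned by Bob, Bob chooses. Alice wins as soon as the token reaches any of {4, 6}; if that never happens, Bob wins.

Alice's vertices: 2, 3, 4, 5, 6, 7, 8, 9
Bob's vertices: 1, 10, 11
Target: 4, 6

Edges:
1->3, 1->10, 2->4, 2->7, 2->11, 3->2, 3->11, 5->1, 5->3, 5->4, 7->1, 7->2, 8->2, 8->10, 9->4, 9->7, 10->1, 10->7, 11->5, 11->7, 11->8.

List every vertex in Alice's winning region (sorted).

2, 3, 4, 5, 6, 7, 8, 9, 11

A0 = {4, 6}
A1: add {2, 5, 9} — 2 (Alice) has 2→4; 5 (Alice) has 5→4; 9 (Alice) has 9→4.
A2: add {3, 7, 8} — 3 (Alice) has 3→2; 7 (Alice) has 7→2; 8 (Alice) has 8→2.
A3: add {11} — 11 (Bob): all of {5, 7, 8} already in.
A4 = A3; e.g. 1 (Bob) can still go to 10. Fixed point.
Alice's winning region = {2, 3, 4, 5, 6, 7, 8, 9, 11}.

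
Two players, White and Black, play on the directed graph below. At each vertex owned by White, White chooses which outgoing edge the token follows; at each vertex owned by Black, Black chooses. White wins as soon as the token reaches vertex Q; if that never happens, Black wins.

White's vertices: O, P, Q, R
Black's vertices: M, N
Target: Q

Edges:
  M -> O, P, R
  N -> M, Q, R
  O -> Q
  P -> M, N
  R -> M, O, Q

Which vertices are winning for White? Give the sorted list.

A0 = {Q}
A1: add {O, R} — O (White) has O→Q; R (White) has R→Q.
A2 = A1; e.g. M (Black) can still go to P. Fixed point.
White's winning region = {O, Q, R}.

O, Q, R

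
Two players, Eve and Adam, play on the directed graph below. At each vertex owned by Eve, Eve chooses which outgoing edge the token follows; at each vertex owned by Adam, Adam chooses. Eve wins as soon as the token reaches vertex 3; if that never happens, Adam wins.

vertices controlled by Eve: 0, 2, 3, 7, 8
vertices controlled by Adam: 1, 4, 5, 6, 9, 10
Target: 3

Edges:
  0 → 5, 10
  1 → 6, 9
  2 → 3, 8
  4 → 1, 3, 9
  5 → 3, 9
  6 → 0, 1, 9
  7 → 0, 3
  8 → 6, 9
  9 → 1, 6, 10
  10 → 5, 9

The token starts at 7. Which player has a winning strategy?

Eve

A0 = {3}
A1: add {2, 7} — 2 (Eve) has 2→3; 7 (Eve) has 7→3.
A2 = A1; e.g. 0 (Eve) has no edge into A1. Fixed point.
7 ∈ A1, so Eve can force the target.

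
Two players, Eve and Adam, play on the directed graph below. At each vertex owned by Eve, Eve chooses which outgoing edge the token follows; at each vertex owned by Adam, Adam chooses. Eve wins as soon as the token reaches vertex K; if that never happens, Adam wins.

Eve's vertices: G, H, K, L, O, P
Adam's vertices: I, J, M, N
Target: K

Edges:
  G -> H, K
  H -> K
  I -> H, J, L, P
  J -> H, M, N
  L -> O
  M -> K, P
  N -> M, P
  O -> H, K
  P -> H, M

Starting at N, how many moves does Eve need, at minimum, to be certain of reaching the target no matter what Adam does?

A0 = {K}
A1: add {G, H, O} — G (Eve) has G→K; H (Eve) has H→K; O (Eve) has O→K.
A2: add {L, P} — L (Eve) has L→O; P (Eve) has P→H.
A3: add {M} — M (Adam): all of {K, P} already in.
A4: add {N} — N (Adam): all of {M, P} already in.
N enters the attractor at level 4, so Eve can force the target in 4 moves from there.

4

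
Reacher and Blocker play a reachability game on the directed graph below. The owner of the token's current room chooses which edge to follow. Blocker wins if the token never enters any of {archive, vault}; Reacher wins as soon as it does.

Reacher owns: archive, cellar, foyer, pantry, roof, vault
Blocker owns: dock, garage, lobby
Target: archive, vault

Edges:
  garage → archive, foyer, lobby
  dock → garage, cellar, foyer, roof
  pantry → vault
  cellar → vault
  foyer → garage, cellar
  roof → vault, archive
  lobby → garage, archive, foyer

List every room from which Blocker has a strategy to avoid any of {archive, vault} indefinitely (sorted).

A0 = {archive, vault}
A1: add {cellar, pantry, roof} — pantry (Reacher) has pantry→vault; cellar (Reacher) has cellar→vault; roof (Reacher) has roof→vault.
A2: add {foyer} — foyer (Reacher) has foyer→cellar.
A3 = A2; e.g. garage (Blocker) can still go to lobby. Fixed point.
Reacher's attractor = {archive, cellar, foyer, pantry, roof, vault}; Blocker avoids the target exactly from the complement.

dock, garage, lobby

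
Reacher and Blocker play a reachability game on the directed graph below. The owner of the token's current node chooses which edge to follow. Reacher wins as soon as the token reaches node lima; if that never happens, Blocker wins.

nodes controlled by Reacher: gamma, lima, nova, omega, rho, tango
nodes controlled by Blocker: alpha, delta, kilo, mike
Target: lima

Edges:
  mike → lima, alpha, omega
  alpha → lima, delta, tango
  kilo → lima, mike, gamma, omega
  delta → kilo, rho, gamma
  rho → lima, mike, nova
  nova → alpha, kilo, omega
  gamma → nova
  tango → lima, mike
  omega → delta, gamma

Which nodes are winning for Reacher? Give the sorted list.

lima, rho, tango

A0 = {lima}
A1: add {rho, tango} — rho (Reacher) has rho→lima; tango (Reacher) has tango→lima.
A2 = A1; e.g. mike (Blocker) can still go to alpha. Fixed point.
Reacher's winning region = {lima, rho, tango}.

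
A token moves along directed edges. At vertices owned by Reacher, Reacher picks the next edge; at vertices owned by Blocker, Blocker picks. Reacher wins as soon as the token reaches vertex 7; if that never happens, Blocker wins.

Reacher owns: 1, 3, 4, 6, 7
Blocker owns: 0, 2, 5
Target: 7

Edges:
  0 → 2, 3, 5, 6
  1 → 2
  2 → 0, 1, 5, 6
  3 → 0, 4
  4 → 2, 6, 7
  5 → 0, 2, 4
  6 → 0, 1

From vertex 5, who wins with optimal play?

A0 = {7}
A1: add {4} — 4 (Reacher) has 4→7.
A2: add {3} — 3 (Reacher) has 3→4.
A3 = A2; e.g. 0 (Blocker) can still go to 2. Fixed point.
5 never enters the attractor, so Blocker can avoid the target forever.

Blocker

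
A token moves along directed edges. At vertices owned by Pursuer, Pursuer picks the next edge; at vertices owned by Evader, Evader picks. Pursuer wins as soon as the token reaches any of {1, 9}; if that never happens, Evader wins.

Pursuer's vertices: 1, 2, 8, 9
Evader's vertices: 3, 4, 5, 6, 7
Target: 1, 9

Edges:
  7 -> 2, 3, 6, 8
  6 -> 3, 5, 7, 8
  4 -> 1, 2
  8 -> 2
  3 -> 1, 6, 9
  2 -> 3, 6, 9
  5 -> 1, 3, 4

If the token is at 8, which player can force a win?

A0 = {1, 9}
A1: add {2} — 2 (Pursuer) has 2→9.
A2: add {4, 8} — 4 (Evader): all of {1, 2} already in; 8 (Pursuer) has 8→2.
A3 = A2; e.g. 3 (Evader) can still go to 6. Fixed point.
8 ∈ A2, so Pursuer can force the target.

Pursuer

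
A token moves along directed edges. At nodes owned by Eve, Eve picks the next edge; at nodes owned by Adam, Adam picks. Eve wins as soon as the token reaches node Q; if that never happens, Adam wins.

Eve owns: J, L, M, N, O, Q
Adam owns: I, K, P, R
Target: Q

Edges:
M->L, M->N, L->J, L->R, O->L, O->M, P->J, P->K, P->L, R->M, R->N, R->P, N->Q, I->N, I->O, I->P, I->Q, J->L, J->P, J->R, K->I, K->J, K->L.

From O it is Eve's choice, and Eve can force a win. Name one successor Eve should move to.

A0 = {Q}
A1: add {N} — N (Eve) has N→Q.
A2: add {M} — M (Eve) has M→N.
A3: add {O} — O (Eve) has O→M.
A4 = A3; e.g. I (Adam) can still go to P. Fixed point.
From O, successor M is in the attractor (rank 2); the other successor L is not.

M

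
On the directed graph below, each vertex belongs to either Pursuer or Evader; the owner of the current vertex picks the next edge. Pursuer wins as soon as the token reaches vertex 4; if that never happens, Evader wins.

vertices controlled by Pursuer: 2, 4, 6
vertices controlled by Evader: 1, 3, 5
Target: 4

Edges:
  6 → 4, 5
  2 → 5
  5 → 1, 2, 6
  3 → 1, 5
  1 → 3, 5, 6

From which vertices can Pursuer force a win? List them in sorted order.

4, 6

A0 = {4}
A1: add {6} — 6 (Pursuer) has 6→4.
A2 = A1; e.g. 1 (Evader) can still go to 3. Fixed point.
Pursuer's winning region = {4, 6}.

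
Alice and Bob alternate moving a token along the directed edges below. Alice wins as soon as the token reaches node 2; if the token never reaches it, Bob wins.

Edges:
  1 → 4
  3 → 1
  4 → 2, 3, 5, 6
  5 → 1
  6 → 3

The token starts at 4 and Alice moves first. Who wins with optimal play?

Track states (vertex, player-to-move).
A0 = {(2,Alice), (2,Bob)}
A1: add {(4,Alice)}.
(4,Alice) ∈ A1 ⇒ Alice forces the target.

Alice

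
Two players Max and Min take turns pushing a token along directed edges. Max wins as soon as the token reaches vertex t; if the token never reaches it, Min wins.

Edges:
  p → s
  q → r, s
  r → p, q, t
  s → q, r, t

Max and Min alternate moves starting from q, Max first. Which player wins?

Min

Track states (vertex, player-to-move).
A0 = {(t,Max), (t,Min)}
A1: add {(r,Max), (s,Max)}.
A2: add {(p,Min), (q,Min)}.
A3 = A2; e.g. (p,Max) stays out. (q,Max) never enters ⇒ Min avoids the target.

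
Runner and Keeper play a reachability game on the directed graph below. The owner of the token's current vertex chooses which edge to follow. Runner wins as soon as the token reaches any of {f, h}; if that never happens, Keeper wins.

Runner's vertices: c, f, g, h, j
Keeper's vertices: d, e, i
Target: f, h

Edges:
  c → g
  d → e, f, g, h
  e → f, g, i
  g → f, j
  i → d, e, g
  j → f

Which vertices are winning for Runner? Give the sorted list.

c, f, g, h, j

A0 = {f, h}
A1: add {g, j} — g (Runner) has g→f; j (Runner) has j→f.
A2: add {c} — c (Runner) has c→g.
A3 = A2; e.g. d (Keeper) can still go to e. Fixed point.
Runner's winning region = {c, f, g, h, j}.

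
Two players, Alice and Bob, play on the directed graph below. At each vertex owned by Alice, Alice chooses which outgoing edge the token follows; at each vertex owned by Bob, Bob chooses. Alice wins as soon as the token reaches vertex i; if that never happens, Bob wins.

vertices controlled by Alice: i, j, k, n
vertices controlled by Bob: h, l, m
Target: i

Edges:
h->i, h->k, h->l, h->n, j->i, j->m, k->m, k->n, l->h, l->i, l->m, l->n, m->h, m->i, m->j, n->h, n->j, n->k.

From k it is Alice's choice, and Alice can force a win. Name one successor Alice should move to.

A0 = {i}
A1: add {j} — j (Alice) has j→i.
A2: add {n} — n (Alice) has n→j.
A3: add {k} — k (Alice) has k→n.
A4 = A3; e.g. h (Bob) can still go to l. Fixed point.
From k, successor n is in the attractor (rank 2); the other successor m is not.

n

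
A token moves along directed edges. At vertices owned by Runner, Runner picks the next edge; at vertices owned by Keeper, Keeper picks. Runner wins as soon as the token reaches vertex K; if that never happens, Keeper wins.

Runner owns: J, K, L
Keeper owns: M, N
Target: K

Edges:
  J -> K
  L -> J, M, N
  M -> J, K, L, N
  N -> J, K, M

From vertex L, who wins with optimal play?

A0 = {K}
A1: add {J} — J (Runner) has J→K.
A2: add {L} — L (Runner) has L→J.
A3 = A2; e.g. M (Keeper) can still go to N. Fixed point.
L ∈ A2, so Runner can force the target.

Runner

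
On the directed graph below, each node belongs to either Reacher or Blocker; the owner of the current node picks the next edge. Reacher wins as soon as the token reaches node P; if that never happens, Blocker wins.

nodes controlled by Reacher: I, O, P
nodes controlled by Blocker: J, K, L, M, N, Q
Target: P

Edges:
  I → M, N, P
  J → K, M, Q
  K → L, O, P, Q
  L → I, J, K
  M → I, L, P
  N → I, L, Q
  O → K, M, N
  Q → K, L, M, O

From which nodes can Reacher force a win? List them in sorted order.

I, P

A0 = {P}
A1: add {I} — I (Reacher) has I→P.
A2 = A1; e.g. J (Blocker) can still go to K. Fixed point.
Reacher's winning region = {I, P}.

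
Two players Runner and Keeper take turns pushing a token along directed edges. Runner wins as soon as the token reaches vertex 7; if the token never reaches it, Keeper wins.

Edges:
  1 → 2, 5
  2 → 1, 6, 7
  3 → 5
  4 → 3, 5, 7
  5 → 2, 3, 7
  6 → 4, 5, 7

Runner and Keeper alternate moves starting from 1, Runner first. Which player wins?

Keeper

Track states (vertex, player-to-move).
A0 = {(7,Runner), (7,Keeper)}
A1: add {(2,Runner), (4,Runner), (5,Runner), (6,Runner)}.
A2: add {(1,Keeper), (3,Keeper), (6,Keeper)}.
A3 = A2; e.g. (1,Runner) stays out. (1,Runner) never enters ⇒ Keeper avoids the target.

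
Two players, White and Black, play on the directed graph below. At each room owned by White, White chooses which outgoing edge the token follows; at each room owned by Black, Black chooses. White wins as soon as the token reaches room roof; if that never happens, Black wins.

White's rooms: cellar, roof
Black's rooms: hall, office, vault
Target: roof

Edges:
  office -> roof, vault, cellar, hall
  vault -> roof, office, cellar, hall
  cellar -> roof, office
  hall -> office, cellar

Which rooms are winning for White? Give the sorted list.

cellar, roof

A0 = {roof}
A1: add {cellar} — cellar (White) has cellar→roof.
A2 = A1; e.g. office (Black) can still go to vault. Fixed point.
White's winning region = {cellar, roof}.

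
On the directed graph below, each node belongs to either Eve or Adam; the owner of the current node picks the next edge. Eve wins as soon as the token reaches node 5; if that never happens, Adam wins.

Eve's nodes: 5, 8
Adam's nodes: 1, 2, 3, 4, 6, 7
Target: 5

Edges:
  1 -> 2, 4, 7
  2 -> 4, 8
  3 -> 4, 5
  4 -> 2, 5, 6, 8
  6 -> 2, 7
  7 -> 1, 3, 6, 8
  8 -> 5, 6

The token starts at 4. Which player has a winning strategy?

A0 = {5}
A1: add {8} — 8 (Eve) has 8→5.
A2 = A1; e.g. 1 (Adam) can still go to 2. Fixed point.
4 never enters the attractor, so Adam can avoid the target forever.

Adam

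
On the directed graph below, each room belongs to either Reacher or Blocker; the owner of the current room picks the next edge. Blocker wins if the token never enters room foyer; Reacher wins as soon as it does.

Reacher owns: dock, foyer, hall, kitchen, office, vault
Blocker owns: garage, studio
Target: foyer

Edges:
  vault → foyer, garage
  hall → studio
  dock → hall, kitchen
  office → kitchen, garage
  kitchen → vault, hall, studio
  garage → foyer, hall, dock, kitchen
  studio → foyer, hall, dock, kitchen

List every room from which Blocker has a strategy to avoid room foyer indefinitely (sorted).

A0 = {foyer}
A1: add {vault} — vault (Reacher) has vault→foyer.
A2: add {kitchen} — kitchen (Reacher) has kitchen→vault.
A3: add {dock, office} — dock (Reacher) has dock→kitchen; office (Reacher) has office→kitchen.
A4 = A3; e.g. hall (Reacher) has no edge into A3. Fixed point.
Reacher's attractor = {dock, foyer, kitchen, office, vault}; Blocker avoids the target exactly from the complement.

garage, hall, studio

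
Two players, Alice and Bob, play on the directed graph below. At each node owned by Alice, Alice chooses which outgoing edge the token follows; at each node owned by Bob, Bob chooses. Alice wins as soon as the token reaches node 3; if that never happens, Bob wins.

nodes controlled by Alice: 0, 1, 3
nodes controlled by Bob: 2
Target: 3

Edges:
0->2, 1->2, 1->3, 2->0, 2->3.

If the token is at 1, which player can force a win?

A0 = {3}
A1: add {1} — 1 (Alice) has 1→3.
A2 = A1; e.g. 0 (Alice) has no edge into A1. Fixed point.
1 ∈ A1, so Alice can force the target.

Alice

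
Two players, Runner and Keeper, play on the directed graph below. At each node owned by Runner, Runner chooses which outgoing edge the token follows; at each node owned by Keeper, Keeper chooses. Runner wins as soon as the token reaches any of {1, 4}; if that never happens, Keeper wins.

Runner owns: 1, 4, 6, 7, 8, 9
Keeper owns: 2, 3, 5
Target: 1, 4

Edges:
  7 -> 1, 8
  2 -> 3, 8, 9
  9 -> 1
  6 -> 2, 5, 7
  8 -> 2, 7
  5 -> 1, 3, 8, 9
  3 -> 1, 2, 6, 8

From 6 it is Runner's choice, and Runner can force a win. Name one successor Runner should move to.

7

A0 = {1, 4}
A1: add {7, 9} — 7 (Runner) has 7→1; 9 (Runner) has 9→1.
A2: add {6, 8} — 6 (Runner) has 6→7; 8 (Runner) has 8→7.
A3 = A2; e.g. 2 (Keeper) can still go to 3. Fixed point.
From 6, successor 7 is in the attractor (rank 1); the other successors 2, 5 are not.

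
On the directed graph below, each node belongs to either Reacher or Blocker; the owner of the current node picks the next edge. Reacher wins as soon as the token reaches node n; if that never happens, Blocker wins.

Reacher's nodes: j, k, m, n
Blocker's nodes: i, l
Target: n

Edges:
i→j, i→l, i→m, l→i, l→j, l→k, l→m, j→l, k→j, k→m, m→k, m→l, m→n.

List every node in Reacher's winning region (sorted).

k, m, n

A0 = {n}
A1: add {m} — m (Reacher) has m→n.
A2: add {k} — k (Reacher) has k→m.
A3 = A2; e.g. i (Blocker) can still go to j. Fixed point.
Reacher's winning region = {k, m, n}.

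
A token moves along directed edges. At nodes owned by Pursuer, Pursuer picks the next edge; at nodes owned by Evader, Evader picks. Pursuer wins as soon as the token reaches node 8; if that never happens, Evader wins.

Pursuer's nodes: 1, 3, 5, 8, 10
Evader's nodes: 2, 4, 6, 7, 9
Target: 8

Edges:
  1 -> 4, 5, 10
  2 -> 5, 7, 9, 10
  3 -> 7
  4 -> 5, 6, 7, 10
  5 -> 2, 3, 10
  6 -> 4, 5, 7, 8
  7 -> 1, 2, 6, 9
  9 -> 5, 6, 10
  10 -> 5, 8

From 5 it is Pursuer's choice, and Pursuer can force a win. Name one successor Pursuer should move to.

A0 = {8}
A1: add {10} — 10 (Pursuer) has 10→8.
A2: add {1, 5} — 1 (Pursuer) has 1→10; 5 (Pursuer) has 5→10.
A3 = A2; e.g. 2 (Evader) can still go to 7. Fixed point.
From 5, successor 10 is in the attractor (rank 1); the other successors 2, 3 are not.

10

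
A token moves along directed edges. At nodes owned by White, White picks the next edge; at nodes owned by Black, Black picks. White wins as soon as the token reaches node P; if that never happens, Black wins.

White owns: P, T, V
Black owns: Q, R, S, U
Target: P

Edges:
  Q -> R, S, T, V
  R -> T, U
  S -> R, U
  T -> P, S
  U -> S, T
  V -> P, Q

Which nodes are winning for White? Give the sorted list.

P, T, V

A0 = {P}
A1: add {T, V} — T (White) has T→P; V (White) has V→P.
A2 = A1; e.g. Q (Black) can still go to R. Fixed point.
White's winning region = {P, T, V}.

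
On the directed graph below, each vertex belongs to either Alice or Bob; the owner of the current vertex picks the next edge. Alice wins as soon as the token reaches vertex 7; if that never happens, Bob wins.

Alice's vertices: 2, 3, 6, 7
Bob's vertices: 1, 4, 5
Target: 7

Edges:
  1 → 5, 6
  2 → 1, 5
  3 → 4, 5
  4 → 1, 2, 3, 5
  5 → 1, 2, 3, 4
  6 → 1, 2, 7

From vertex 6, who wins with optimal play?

A0 = {7}
A1: add {6} — 6 (Alice) has 6→7.
A2 = A1; e.g. 1 (Bob) can still go to 5. Fixed point.
6 ∈ A1, so Alice can force the target.

Alice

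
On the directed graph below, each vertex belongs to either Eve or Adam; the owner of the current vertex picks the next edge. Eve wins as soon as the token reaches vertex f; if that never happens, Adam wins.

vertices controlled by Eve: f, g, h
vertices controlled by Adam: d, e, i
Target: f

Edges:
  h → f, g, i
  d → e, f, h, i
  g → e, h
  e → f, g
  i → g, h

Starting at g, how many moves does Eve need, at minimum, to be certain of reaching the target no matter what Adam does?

2

A0 = {f}
A1: add {h} — h (Eve) has h→f.
A2: add {g} — g (Eve) has g→h.
g enters the attractor at level 2, so Eve can force the target in 2 moves from there.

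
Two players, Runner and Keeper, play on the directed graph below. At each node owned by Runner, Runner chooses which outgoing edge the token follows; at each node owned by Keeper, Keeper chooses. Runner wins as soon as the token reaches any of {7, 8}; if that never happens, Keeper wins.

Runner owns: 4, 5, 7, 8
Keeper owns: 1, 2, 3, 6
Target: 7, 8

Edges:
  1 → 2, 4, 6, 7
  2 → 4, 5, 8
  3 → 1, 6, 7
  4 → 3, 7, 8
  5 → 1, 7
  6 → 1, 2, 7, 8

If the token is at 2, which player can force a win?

A0 = {7, 8}
A1: add {4, 5} — 4 (Runner) has 4→7; 5 (Runner) has 5→7.
A2: add {2} — 2 (Keeper): all of {4, 5, 8} already in.
A3 = A2; e.g. 1 (Keeper) can still go to 6. Fixed point.
2 ∈ A2, so Runner can force the target.

Runner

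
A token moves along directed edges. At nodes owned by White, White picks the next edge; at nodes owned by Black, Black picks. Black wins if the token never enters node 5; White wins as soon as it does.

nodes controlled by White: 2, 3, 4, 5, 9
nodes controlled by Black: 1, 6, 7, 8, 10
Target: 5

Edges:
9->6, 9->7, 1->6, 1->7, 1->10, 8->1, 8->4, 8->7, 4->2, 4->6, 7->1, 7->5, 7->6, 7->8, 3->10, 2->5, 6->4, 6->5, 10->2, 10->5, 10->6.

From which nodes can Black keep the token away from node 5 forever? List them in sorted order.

1, 7, 8

A0 = {5}
A1: add {2} — 2 (White) has 2→5.
A2: add {4} — 4 (White) has 4→2.
A3: add {6} — 6 (Black): all of {4, 5} already in.
A4: add {9, 10} — 9 (White) has 9→6; 10 (Black): all of {2, 5, 6} already in.
A5: add {3} — 3 (White) has 3→10.
A6 = A5; e.g. 1 (Black) can still go to 7. Fixed point.
White's attractor = {2, 3, 4, 5, 6, 9, 10}; Black avoids the target exactly from the complement.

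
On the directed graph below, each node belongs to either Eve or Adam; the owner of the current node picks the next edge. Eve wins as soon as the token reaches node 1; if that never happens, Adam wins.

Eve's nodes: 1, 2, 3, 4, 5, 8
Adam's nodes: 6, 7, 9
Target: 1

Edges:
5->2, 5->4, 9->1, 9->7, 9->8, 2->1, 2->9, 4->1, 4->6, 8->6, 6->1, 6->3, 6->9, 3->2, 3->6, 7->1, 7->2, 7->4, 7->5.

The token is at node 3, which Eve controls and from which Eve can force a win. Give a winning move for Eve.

2

A0 = {1}
A1: add {2, 4} — 2 (Eve) has 2→1; 4 (Eve) has 4→1.
A2: add {3, 5} — 3 (Eve) has 3→2; 5 (Eve) has 5→2.
A3: add {7} — 7 (Adam): all of {1, 2, 4, 5} already in.
A4 = A3; e.g. 6 (Adam) can still go to 9. Fixed point.
From 3, successor 2 is in the attractor (rank 1); the other successor 6 is not.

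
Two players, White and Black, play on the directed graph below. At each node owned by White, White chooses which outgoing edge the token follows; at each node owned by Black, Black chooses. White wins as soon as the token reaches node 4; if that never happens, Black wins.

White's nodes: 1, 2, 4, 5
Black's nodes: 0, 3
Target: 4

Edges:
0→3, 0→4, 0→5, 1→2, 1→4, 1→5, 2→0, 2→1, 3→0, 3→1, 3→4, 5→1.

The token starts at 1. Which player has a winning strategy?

White

A0 = {4}
A1: add {1} — 1 (White) has 1→4.
1 ∈ A1, so White can force the target.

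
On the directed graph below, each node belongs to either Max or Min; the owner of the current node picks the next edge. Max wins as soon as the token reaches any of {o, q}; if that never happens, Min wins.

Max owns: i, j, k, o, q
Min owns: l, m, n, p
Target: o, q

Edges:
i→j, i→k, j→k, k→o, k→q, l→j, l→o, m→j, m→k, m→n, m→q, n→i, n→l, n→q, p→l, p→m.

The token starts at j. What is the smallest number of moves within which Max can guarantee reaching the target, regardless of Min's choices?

2

A0 = {o, q}
A1: add {k} — k (Max) has k→o.
A2: add {i, j} — i (Max) has i→k; j (Max) has j→k.
j enters the attractor at level 2, so Max can force the target in 2 moves from there.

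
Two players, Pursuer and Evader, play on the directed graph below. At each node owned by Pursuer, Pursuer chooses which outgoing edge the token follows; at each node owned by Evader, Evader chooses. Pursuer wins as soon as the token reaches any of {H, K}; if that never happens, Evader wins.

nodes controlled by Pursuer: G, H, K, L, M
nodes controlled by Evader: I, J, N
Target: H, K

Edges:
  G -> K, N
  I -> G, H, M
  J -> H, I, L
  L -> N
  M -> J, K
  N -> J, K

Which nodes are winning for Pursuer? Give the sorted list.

A0 = {H, K}
A1: add {G, M} — G (Pursuer) has G→K; M (Pursuer) has M→K.
A2: add {I} — I (Evader): all of {G, H, M} already in.
A3 = A2; e.g. J (Evader) can still go to L. Fixed point.
Pursuer's winning region = {G, H, I, K, M}.

G, H, I, K, M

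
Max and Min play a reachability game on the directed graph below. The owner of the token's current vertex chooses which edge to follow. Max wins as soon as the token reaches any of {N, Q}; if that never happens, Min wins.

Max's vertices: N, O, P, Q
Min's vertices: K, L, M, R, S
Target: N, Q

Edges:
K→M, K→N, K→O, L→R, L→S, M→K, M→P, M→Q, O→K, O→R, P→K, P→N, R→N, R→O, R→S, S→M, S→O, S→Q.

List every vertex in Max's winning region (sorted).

A0 = {N, Q}
A1: add {P} — P (Max) has P→N.
A2 = A1; e.g. K (Min) can still go to M. Fixed point.
Max's winning region = {N, P, Q}.

N, P, Q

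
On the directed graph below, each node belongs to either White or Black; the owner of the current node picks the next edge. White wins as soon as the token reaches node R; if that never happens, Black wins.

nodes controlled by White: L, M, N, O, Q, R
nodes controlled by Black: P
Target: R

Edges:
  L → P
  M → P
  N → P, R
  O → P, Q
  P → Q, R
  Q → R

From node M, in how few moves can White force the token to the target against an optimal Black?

A0 = {R}
A1: add {N, Q} — N (White) has N→R; Q (White) has Q→R.
A2: add {O, P} — O (White) has O→Q; P (Black): all of {Q, R} already in.
A3: add {L, M} — L (White) has L→P; M (White) has M→P.
A3 = all vertices. Fixed point.
M enters the attractor at level 3, so White can force the target in 3 moves from there.

3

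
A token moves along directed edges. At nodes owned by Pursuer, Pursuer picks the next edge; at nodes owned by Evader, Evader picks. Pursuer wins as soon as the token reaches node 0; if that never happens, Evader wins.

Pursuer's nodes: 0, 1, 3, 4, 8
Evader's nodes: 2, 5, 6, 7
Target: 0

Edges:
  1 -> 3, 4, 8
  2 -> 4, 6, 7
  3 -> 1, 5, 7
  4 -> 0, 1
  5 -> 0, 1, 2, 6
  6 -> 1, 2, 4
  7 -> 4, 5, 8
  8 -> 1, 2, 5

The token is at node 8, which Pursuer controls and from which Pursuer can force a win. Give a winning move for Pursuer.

1

A0 = {0}
A1: add {4} — 4 (Pursuer) has 4→0.
A2: add {1} — 1 (Pursuer) has 1→4.
A3: add {3, 8} — 3 (Pursuer) has 3→1; 8 (Pursuer) has 8→1.
A4 = A3; e.g. 2 (Evader) can still go to 6. Fixed point.
From 8, successor 1 is in the attractor (rank 2); the other successors 2, 5 are not.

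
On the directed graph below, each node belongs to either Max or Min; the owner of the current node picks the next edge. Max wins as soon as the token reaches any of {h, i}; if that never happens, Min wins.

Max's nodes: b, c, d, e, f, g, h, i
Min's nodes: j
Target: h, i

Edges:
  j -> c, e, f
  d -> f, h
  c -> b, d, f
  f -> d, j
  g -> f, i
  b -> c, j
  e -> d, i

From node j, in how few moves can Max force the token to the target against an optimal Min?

A0 = {h, i}
A1: add {d, e, g} — d (Max) has d→h; e (Max) has e→i; g (Max) has g→i.
A2: add {c, f} — c (Max) has c→d; f (Max) has f→d.
A3: add {b, j} — b (Max) has b→c; j (Min): all of {c, e, f} already in.
A3 = all vertices. Fixed point.
j enters the attractor at level 3, so Max can force the target in 3 moves from there.

3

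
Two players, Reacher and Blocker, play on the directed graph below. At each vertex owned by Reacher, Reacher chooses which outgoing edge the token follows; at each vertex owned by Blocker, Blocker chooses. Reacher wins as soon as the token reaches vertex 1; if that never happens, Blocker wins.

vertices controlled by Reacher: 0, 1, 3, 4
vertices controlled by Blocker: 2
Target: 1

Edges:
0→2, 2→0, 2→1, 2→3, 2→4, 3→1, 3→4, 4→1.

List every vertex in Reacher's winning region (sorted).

A0 = {1}
A1: add {3, 4} — 3 (Reacher) has 3→1; 4 (Reacher) has 4→1.
A2 = A1; e.g. 0 (Reacher) has no edge into A1. Fixed point.
Reacher's winning region = {1, 3, 4}.

1, 3, 4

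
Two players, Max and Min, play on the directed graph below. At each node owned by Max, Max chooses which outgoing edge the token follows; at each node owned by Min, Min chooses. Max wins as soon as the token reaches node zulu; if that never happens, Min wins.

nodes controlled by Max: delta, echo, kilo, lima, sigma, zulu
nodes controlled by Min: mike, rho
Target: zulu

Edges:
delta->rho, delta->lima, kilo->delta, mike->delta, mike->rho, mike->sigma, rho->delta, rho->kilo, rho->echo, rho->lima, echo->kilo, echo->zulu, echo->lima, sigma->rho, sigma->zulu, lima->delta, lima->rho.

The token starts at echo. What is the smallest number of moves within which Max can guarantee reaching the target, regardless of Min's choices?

A0 = {zulu}
A1: add {echo, sigma} — echo (Max) has echo→zulu; sigma (Max) has sigma→zulu.
A2 = A1; e.g. delta (Max) has no edge into A1. Fixed point.
echo enters the attractor at level 1, so Max can force the target in 1 move from there.

1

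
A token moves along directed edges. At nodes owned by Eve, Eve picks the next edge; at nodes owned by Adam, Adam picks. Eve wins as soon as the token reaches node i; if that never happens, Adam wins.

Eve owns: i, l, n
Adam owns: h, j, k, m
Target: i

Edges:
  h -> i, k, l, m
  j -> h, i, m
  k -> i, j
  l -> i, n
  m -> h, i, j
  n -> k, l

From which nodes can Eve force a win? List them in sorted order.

i, l, n

A0 = {i}
A1: add {l} — l (Eve) has l→i.
A2: add {n} — n (Eve) has n→l.
A3 = A2; e.g. h (Adam) can still go to k. Fixed point.
Eve's winning region = {i, l, n}.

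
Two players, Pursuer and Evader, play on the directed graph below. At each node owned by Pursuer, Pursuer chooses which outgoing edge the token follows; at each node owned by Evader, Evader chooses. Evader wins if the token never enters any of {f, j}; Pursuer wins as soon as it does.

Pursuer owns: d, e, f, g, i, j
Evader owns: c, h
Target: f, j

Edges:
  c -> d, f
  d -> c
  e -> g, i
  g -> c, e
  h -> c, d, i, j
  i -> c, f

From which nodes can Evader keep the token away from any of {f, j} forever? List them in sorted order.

A0 = {f, j}
A1: add {i} — i (Pursuer) has i→f.
A2: add {e} — e (Pursuer) has e→i.
A3: add {g} — g (Pursuer) has g→e.
A4 = A3; e.g. c (Evader) can still go to d. Fixed point.
Pursuer's attractor = {e, f, g, i, j}; Evader avoids the target exactly from the complement.

c, d, h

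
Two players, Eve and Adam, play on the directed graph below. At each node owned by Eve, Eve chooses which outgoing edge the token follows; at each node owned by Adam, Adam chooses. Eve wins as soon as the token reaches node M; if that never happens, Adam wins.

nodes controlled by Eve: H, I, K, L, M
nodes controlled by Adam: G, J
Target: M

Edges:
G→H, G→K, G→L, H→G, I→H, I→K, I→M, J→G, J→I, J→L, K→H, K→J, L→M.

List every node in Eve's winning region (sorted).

I, L, M

A0 = {M}
A1: add {I, L} — I (Eve) has I→M; L (Eve) has L→M.
A2 = A1; e.g. G (Adam) can still go to H. Fixed point.
Eve's winning region = {I, L, M}.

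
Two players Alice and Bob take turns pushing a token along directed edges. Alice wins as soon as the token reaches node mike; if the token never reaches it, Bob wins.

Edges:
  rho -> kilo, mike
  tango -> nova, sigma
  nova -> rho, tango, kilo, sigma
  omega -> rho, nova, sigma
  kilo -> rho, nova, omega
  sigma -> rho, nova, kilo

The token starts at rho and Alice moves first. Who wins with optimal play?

Alice

Track states (vertex, player-to-move).
A0 = {(mike,Alice), (mike,Bob)}
A1: add {(rho,Alice)}.
(rho,Alice) ∈ A1 ⇒ Alice forces the target.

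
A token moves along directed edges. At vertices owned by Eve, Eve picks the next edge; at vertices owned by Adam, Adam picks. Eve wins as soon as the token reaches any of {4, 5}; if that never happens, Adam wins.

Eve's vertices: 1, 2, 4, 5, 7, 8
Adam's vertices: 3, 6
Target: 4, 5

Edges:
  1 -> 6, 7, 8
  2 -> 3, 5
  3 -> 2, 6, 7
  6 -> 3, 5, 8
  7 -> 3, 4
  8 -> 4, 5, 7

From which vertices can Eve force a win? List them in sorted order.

A0 = {4, 5}
A1: add {2, 7, 8} — 2 (Eve) has 2→5; 7 (Eve) has 7→4; 8 (Eve) has 8→4.
A2: add {1} — 1 (Eve) has 1→7.
A3 = A2; e.g. 3 (Adam) can still go to 6. Fixed point.
Eve's winning region = {1, 2, 4, 5, 7, 8}.

1, 2, 4, 5, 7, 8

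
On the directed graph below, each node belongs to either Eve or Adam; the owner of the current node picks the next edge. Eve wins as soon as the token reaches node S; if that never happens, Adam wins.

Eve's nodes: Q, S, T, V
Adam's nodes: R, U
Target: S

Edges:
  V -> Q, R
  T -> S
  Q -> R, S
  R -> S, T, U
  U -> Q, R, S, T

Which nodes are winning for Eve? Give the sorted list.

Q, S, T, V

A0 = {S}
A1: add {Q, T} — Q (Eve) has Q→S; T (Eve) has T→S.
A2: add {V} — V (Eve) has V→Q.
A3 = A2; e.g. R (Adam) can still go to U. Fixed point.
Eve's winning region = {Q, S, T, V}.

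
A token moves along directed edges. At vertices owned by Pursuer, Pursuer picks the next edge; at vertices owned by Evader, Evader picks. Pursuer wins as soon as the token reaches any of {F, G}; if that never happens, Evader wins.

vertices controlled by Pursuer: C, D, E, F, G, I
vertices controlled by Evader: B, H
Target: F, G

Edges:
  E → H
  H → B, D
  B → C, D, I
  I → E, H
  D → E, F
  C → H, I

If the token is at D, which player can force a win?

Pursuer

A0 = {F, G}
A1: add {D} — D (Pursuer) has D→F.
A2 = A1; e.g. B (Evader) can still go to C. Fixed point.
D ∈ A1, so Pursuer can force the target.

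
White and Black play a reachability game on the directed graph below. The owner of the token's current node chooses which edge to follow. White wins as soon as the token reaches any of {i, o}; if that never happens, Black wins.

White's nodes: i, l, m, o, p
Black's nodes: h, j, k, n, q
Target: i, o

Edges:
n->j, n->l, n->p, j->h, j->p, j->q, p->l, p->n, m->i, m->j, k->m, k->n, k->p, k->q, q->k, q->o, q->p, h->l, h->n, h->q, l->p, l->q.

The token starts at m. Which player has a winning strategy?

A0 = {i, o}
A1: add {m} — m (White) has m→i.
A2 = A1; e.g. h (Black) can still go to l. Fixed point.
m ∈ A1, so White can force the target.

White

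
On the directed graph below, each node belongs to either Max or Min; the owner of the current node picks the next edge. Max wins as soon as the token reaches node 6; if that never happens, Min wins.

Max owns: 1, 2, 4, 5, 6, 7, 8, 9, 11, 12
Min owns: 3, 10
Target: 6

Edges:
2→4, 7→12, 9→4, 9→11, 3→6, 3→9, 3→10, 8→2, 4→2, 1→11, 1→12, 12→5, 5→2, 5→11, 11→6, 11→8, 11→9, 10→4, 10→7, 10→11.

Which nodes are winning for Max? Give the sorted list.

1, 5, 6, 7, 9, 11, 12

A0 = {6}
A1: add {11} — 11 (Max) has 11→6.
A2: add {1, 5, 9} — 1 (Max) has 1→11; 5 (Max) has 5→11; 9 (Max) has 9→11.
A3: add {12} — 12 (Max) has 12→5.
A4: add {7} — 7 (Max) has 7→12.
A5 = A4; e.g. 2 (Max) has no edge into A4. Fixed point.
Max's winning region = {1, 5, 6, 7, 9, 11, 12}.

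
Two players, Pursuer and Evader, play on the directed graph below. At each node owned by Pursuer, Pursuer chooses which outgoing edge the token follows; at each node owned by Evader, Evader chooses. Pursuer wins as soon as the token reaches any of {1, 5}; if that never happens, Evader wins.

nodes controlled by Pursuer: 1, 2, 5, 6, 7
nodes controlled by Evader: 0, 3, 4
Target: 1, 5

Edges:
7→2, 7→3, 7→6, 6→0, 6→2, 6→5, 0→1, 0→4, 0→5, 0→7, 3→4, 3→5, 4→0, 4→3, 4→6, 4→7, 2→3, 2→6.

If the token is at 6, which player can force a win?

Pursuer

A0 = {1, 5}
A1: add {6} — 6 (Pursuer) has 6→5.
6 ∈ A1, so Pursuer can force the target.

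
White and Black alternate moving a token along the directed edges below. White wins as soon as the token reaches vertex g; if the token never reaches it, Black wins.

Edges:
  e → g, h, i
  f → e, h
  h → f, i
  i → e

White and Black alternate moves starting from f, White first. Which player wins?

Track states (vertex, player-to-move).
A0 = {(g,White), (g,Black)}
A1: add {(e,White)}.
A2: add {(i,Black)}.
A3: add {(h,White)}.
A4: add {(f,Black)}.
A5 = A4; e.g. (e,Black) stays out. (f,White) never enters ⇒ Black avoids the target.

Black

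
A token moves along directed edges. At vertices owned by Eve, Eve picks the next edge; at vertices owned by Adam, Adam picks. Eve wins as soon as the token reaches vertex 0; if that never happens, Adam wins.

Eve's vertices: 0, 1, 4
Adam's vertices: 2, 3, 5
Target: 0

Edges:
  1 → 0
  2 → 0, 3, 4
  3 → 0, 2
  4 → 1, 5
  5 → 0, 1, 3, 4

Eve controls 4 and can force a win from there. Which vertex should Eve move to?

A0 = {0}
A1: add {1} — 1 (Eve) has 1→0.
A2: add {4} — 4 (Eve) has 4→1.
A3 = A2; e.g. 2 (Adam) can still go to 3. Fixed point.
From 4, successor 1 is in the attractor (rank 1); the other successor 5 is not.

1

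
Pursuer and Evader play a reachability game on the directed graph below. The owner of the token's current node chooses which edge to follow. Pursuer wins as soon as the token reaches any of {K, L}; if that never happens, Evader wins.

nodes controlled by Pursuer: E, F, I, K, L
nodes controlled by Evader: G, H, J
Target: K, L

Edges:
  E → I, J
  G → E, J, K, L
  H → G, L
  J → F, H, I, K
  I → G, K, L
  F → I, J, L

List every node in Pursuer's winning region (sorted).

A0 = {K, L}
A1: add {F, I} — F (Pursuer) has F→L; I (Pursuer) has I→K.
A2: add {E} — E (Pursuer) has E→I.
A3 = A2; e.g. G (Evader) can still go to J. Fixed point.
Pursuer's winning region = {E, F, I, K, L}.

E, F, I, K, L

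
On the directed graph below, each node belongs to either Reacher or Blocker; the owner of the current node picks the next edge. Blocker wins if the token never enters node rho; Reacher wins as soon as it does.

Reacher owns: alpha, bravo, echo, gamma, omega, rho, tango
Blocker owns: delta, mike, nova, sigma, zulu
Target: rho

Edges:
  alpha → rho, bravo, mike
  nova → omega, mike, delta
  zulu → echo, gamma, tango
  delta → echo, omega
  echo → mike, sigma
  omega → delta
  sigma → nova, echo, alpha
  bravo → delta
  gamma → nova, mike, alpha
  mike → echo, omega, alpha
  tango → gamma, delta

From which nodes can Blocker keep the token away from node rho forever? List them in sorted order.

bravo, delta, echo, mike, nova, omega, sigma, zulu

A0 = {rho}
A1: add {alpha} — alpha (Reacher) has alpha→rho.
A2: add {gamma} — gamma (Reacher) has gamma→alpha.
A3: add {tango} — tango (Reacher) has tango→gamma.
A4 = A3; e.g. nova (Blocker) can still go to omega. Fixed point.
Reacher's attractor = {alpha, gamma, rho, tango}; Blocker avoids the target exactly from the complement.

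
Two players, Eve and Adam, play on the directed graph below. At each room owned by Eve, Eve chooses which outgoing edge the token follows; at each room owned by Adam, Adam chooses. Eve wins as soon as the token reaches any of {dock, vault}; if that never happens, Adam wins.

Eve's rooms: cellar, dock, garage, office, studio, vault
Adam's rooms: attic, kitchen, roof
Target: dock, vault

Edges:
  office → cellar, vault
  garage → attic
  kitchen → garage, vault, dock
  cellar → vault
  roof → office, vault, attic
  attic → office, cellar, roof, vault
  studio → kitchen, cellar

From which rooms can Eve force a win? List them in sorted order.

A0 = {dock, vault}
A1: add {cellar, office} — office (Eve) has office→vault; cellar (Eve) has cellar→vault.
A2: add {studio} — studio (Eve) has studio→cellar.
A3 = A2; e.g. garage (Eve) has no edge into A2. Fixed point.
Eve's winning region = {cellar, dock, office, studio, vault}.

cellar, dock, office, studio, vault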